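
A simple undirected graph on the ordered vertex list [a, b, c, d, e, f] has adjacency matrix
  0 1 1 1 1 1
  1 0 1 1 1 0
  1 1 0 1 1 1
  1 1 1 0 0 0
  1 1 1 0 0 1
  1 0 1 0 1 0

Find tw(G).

A width-3 tree decomposition is:
Bags: B1 = {a, b, c, e}  B2 = {a, c, e, f}  B3 = {a, b, c, d}
Tree: B1–B2, B1–B3
Each bag holds 4 vertices, so the decomposition has width 3, which upper-bounds the treewidth. Conversely, {a, b, c, d} is a clique of size 4, and the vertices of any clique must share a bag in every tree decomposition; so some bag has ≥ 4 vertices and tw(G) ≥ 3. Therefore the treewidth is 3.

3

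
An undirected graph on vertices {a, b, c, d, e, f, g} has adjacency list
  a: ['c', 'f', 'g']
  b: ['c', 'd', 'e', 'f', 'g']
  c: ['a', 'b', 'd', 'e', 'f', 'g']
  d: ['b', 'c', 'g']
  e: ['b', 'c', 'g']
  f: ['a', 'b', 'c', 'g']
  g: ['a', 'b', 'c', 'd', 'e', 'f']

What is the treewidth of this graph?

A width-3 tree decomposition is:
Bags: B1 = {b, c, d, g}  B2 = {b, c, f, g}  B3 = {b, c, e, g}  B4 = {a, c, f, g}
Tree: B1–B2, B2–B3, B2–B4
Each bag holds 4 vertices, so the decomposition has width 3, which upper-bounds the treewidth. Conversely, {a, c, f, g} is a clique of size 4, and the vertices of any clique must share a bag in every tree decomposition; so some bag has ≥ 4 vertices and tw(G) ≥ 3. The upper and lower bounds meet at 3, so that is the treewidth.

3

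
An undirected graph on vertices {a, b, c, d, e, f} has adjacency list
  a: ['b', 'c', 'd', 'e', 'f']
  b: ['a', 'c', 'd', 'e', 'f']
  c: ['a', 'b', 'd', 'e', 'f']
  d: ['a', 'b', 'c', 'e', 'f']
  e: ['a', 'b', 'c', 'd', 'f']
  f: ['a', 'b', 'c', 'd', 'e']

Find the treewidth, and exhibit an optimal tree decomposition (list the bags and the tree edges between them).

Treewidth 5.
Bags: B1 = {a, b, c, d, e, f}
Tree: (single bag)

With just one bag of size 6, the width is 6 − 1 = 5, so tw(G) ≤ 5. Conversely, {a, b, c, d, e, f} is a clique of size 6, and the vertices of any clique must share a bag in every tree decomposition; so some bag has ≥ 6 vertices and tw(G) ≥ 5. The upper and lower bounds meet at 5, so that is the treewidth.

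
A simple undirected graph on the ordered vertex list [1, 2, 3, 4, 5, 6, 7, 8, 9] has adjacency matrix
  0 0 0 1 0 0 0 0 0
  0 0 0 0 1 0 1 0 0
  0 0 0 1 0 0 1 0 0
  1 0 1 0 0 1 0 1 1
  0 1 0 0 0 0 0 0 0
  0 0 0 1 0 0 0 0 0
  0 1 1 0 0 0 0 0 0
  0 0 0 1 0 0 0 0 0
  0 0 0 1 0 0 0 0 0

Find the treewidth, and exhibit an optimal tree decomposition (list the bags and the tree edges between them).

Treewidth 1.
One such decomposition:
Bags: B1 = {4, 8}  B2 = {3, 4}  B3 = {4, 9}  B4 = {1, 4}  B5 = {3, 7}  B6 = {4, 6}  B7 = {2, 7}  B8 = {2, 5}
Tree: B1–B2, B2–B3, B3–B4, B2–B5, B3–B6, B5–B7, B7–B8

Every bag has size at most 2, so the width is 2 − 1 = 1 and tw(G) ≤ 1. G has an edge, so its treewidth is at least 1. Therefore the treewidth is 1.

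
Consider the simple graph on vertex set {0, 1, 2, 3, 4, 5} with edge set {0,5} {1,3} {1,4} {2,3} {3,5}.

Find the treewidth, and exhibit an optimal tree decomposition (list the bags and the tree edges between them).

Every bag has size at most 2, so the width is 2 − 1 = 1 and tw(G) ≤ 1. G has an edge, so its treewidth is at least 1. Hence tw(G) = 1 exactly.

Treewidth 1.
One optimal decomposition is:
Bags: B1 = {1, 3}  B2 = {1, 4}  B3 = {3, 5}  B4 = {2, 3}  B5 = {0, 5}
Tree: B1–B2, B1–B3, B1–B4, B3–B5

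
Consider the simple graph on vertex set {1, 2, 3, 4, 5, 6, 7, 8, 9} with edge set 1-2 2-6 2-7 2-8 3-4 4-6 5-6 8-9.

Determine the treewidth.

A width-1 tree decomposition is:
Bags: B1 = {1, 2}  B2 = {2, 6}  B3 = {2, 8}  B4 = {2, 7}  B5 = {5, 6}  B6 = {8, 9}  B7 = {4, 6}  B8 = {3, 4}
Tree: B1–B2, B1–B3, B1–B4, B2–B5, B3–B6, B5–B7, B7–B8
Every bag has size at most 2, so the width is 2 − 1 = 1 and tw(G) ≤ 1. Since G has at least one edge (e.g. 2–1), it is not an edgeless graph, so tw(G) ≥ 1. The upper and lower bounds meet at 1, so that is the treewidth.

1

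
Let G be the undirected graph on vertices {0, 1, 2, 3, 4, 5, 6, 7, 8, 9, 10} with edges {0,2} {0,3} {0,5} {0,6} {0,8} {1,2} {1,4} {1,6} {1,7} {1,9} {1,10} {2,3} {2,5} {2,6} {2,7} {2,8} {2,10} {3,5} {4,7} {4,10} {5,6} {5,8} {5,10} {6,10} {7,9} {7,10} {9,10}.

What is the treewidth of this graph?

3

A width-3 tree decomposition is:
Bags: B1 = {1, 2, 6, 10}  B2 = {1, 2, 7, 10}  B3 = {1, 7, 9, 10}  B4 = {2, 5, 6, 10}  B5 = {1, 4, 7, 10}  B6 = {0, 2, 5, 6}  B7 = {0, 2, 5, 8}  B8 = {0, 2, 3, 5}
Tree: B1–B2, B2–B3, B1–B4, B2–B5, B4–B6, B6–B7, B7–B8
Every bag has size at most 4, so the width is 4 − 1 = 3 and tw(G) ≤ 3. On the other hand G contains the 4-clique {1, 7, 9, 10}. A clique must lie in a single bag of any decomposition, so no decomposition can have width below 3. Therefore the treewidth is 3.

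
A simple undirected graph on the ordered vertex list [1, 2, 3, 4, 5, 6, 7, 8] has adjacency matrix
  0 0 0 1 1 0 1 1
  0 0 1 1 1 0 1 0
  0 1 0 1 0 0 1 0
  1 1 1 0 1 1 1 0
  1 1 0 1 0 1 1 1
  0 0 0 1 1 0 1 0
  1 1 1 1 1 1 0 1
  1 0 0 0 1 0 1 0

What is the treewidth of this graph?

3

A width-3 tree decomposition is:
Bags: B1 = {2, 4, 5, 7}  B2 = {1, 4, 5, 7}  B3 = {1, 5, 7, 8}  B4 = {2, 3, 4, 7}  B5 = {4, 5, 6, 7}
Tree: B1–B2, B2–B3, B1–B4, B1–B5
Each bag holds 4 vertices, so the decomposition has width 3, which upper-bounds the treewidth. On the other hand G contains the 4-clique {1, 5, 7, 8}. A clique must lie in a single bag of any decomposition, so no decomposition can have width below 3. Hence tw(G) = 3 exactly.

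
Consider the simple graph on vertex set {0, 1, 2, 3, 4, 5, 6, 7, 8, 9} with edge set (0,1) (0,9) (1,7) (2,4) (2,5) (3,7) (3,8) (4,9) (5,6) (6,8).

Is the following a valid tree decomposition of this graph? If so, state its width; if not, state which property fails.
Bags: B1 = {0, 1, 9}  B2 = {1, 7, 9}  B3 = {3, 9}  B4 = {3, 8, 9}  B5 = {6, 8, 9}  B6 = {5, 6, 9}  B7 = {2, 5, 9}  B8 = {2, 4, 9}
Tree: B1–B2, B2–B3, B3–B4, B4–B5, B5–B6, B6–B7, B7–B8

No — edge (7,3) lies in no bag.

A tree decomposition must satisfy three properties: every vertex lies in some bag; for every edge, both endpoints lie together in some bag; and for every vertex, the bags containing it form a connected subtree. Here edge (7,3) lies in no bag, so the decomposition is invalid.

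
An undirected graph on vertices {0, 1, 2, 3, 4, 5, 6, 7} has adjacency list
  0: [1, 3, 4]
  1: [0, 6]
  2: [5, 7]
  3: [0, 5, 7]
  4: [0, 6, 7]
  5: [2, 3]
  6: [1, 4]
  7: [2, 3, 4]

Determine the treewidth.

A width-2 tree decomposition is:
Bags: B1 = {0, 1, 6}  B2 = {0, 4, 6}  B3 = {0, 3, 4}  B4 = {3, 4, 7}  B5 = {3, 5, 7}  B6 = {2, 5, 7}
Tree: B1–B2, B2–B3, B3–B4, B4–B5, B5–B6
Each bag holds 3 vertices, so the decomposition has width 2, which upper-bounds the treewidth. The edges 1–6–4–0–1 form a cycle, so G is not a tree and its treewidth is at least 2. Combining the bounds, tw(G) = 2.

2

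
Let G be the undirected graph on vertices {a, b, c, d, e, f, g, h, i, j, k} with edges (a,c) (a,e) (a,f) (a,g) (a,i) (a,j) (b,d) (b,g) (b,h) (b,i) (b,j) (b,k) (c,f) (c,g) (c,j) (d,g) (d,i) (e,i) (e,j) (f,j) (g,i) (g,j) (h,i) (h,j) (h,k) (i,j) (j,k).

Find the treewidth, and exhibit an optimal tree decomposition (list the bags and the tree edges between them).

Treewidth 3.
One such decomposition:
Bags: B1 = {a, g, i, j}  B2 = {a, c, g, j}  B3 = {b, g, i, j}  B4 = {b, h, i, j}  B5 = {b, d, g, i}  B6 = {a, e, i, j}  B7 = {a, c, f, j}  B8 = {b, h, j, k}
Tree: B1–B2, B1–B3, B3–B4, B3–B5, B1–B6, B2–B7, B4–B8

Every bag has size at most 4, so the width is 4 − 1 = 3 and tw(G) ≤ 3. For the lower bound, the 4 vertices {b, d, g, i} are pairwise adjacent, and any tree decomposition puts a clique entirely inside one bag — forcing width ≥ 3. Therefore the treewidth is 3.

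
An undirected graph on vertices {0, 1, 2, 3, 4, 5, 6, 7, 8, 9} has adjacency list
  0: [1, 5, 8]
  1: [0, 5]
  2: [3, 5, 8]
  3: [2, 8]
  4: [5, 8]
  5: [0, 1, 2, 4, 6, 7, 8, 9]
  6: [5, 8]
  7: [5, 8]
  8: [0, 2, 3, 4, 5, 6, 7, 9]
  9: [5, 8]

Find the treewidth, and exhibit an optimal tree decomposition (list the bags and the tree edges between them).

Treewidth 2.
One optimal decomposition is:
Bags: B1 = {4, 5, 8}  B2 = {0, 5, 8}  B3 = {2, 5, 8}  B4 = {0, 1, 5}  B5 = {2, 3, 8}  B6 = {5, 7, 8}  B7 = {5, 6, 8}  B8 = {5, 8, 9}
Tree: B1–B2, B1–B3, B2–B4, B3–B5, B3–B6, B6–B7, B7–B8

Each bag holds 3 vertices, so the decomposition has width 2, which upper-bounds the treewidth. Conversely, {2, 3, 8} is a clique of size 3, and the vertices of any clique must share a bag in every tree decomposition; so some bag has ≥ 3 vertices and tw(G) ≥ 2. Therefore the treewidth is 2.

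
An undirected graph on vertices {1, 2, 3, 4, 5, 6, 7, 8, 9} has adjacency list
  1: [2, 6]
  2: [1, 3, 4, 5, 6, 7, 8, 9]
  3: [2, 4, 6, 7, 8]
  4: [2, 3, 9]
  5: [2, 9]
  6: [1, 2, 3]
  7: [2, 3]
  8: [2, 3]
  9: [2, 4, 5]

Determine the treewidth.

A width-2 tree decomposition is:
Bags: B1 = {2, 3, 6}  B2 = {2, 3, 4}  B3 = {1, 2, 6}  B4 = {2, 4, 9}  B5 = {2, 3, 8}  B6 = {2, 3, 7}  B7 = {2, 5, 9}
Tree: B1–B2, B1–B3, B2–B4, B2–B5, B1–B6, B4–B7
The largest bag has 3 vertices, giving width 2; this decomposition certifies tw(G) ≤ 2. For the lower bound, the 3 vertices {1, 2, 6} are pairwise adjacent, and any tree decomposition puts a clique entirely inside one bag — forcing width ≥ 2. Combining the bounds, tw(G) = 2.

2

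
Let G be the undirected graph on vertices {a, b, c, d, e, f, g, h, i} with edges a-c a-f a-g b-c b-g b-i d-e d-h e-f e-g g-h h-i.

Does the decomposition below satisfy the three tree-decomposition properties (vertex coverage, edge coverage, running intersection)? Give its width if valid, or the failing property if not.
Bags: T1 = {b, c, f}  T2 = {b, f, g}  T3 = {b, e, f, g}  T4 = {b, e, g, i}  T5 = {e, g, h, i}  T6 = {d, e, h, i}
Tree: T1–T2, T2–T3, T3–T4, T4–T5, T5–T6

No — vertex a appears in no bag.

A tree decomposition must satisfy three properties: every vertex lies in some bag; for every edge, both endpoints lie together in some bag; and for every vertex, the bags containing it form a connected subtree. Here vertex a appears in no bag, so the decomposition is invalid.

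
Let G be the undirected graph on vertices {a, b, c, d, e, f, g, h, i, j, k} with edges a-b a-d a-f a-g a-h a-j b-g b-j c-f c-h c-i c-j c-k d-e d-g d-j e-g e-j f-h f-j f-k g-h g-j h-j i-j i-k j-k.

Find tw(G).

A width-3 tree decomposition is:
Bags: B1 = {c, f, h, j}  B2 = {a, f, h, j}  B3 = {a, g, h, j}  B4 = {a, d, g, j}  B5 = {c, f, j, k}  B6 = {a, b, g, j}  B7 = {d, e, g, j}  B8 = {c, i, j, k}
Tree: B1–B2, B2–B3, B3–B4, B1–B5, B3–B6, B4–B7, B5–B8
Every bag has size at most 4, so the width is 4 − 1 = 3 and tw(G) ≤ 3. Conversely, {c, f, h, j} is a clique of size 4, and the vertices of any clique must share a bag in every tree decomposition; so some bag has ≥ 4 vertices and tw(G) ≥ 3. Therefore the treewidth is 3.

3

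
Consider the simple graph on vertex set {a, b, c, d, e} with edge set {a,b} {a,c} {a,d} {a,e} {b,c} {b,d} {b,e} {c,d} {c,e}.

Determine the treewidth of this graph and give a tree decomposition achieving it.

Each bag holds 4 vertices, so the decomposition has width 3, which upper-bounds the treewidth. On the other hand G contains the 4-clique {a, b, c, d}. A clique must lie in a single bag of any decomposition, so no decomposition can have width below 3. The upper and lower bounds meet at 3, so that is the treewidth.

Treewidth 3.
Bags: B1 = {a, b, c, d}  B2 = {a, b, c, e}
Tree: B1–B2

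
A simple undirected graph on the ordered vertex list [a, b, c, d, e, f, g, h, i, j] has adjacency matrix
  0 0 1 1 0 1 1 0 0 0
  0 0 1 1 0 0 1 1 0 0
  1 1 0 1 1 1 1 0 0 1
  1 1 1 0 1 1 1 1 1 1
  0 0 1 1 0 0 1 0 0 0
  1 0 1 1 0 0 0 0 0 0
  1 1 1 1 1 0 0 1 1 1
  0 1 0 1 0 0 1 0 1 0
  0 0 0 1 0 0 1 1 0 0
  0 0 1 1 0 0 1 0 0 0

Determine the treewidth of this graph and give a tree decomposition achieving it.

Treewidth 3.
Bags: B1 = {b, c, d, g}  B2 = {c, d, e, g}  B3 = {b, d, g, h}  B4 = {a, c, d, g}  B5 = {c, d, g, j}  B6 = {d, g, h, i}  B7 = {a, c, d, f}
Tree: B1–B2, B1–B3, B1–B4, B1–B5, B3–B6, B4–B7

The largest bag has 4 vertices, giving width 3; this decomposition certifies tw(G) ≤ 3. For the lower bound, the 4 vertices {b, d, g, h} are pairwise adjacent, and any tree decomposition puts a clique entirely inside one bag — forcing width ≥ 3. Hence tw(G) = 3 exactly.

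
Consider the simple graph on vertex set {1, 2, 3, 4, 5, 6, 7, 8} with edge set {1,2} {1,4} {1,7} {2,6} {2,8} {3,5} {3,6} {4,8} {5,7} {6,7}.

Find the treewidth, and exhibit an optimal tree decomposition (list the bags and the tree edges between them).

Every bag has size at most 3, so the width is 3 − 1 = 2 and tw(G) ≤ 2. For the lower bound, G contains the cycle 8–4–1–2–8, so G is not a forest; only forests have treewidth ≤ 1, hence tw(G) ≥ 2. Combining the bounds, tw(G) = 2.

Treewidth 2.
One such decomposition:
Bags: B1 = {2, 4, 8}  B2 = {1, 2, 4}  B3 = {1, 2, 6}  B4 = {1, 6, 7}  B5 = {3, 6, 7}  B6 = {3, 5, 7}
Tree: B1–B2, B2–B3, B3–B4, B4–B5, B5–B6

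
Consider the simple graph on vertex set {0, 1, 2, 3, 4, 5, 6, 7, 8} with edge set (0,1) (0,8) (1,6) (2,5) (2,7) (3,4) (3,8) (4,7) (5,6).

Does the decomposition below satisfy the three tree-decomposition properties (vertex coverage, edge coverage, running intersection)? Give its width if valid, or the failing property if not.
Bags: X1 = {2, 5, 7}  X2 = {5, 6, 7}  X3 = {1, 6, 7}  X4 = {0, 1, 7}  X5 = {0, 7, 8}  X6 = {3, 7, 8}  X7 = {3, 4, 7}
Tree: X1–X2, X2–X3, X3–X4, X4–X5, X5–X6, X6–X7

Checking the three conditions: (i) the bags cover all of {0, 1, 2, 3, 4, 5, 6, 7, 8}; (ii) for each edge, some bag contains both endpoints; (iii) the bags containing any fixed vertex form a subtree. All hold, so the decomposition is valid with width 3 − 1 = 2.

Yes; width 2.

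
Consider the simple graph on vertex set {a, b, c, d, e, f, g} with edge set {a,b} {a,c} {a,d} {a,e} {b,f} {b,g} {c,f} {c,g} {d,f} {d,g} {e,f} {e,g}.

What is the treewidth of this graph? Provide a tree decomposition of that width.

Treewidth 3.
One optimal decomposition is:
Bags: B1 = {a, d, f, g}  B2 = {a, e, f, g}  B3 = {a, c, f, g}  B4 = {a, b, f, g}
Tree: B1–B2, B2–B3, B3–B4

Every bag has size at most 4, so the width is 4 − 1 = 3 and tw(G) ≤ 3. For the lower bound: the 4 vertex sets {d,f}, {e,g}, {a}, {c} are disjoint, each induces a connected subgraph, and every pair is joined by at least one edge of G. Contracting each set to a single vertex therefore yields K_{4} as a minor, and since treewidth is minor-monotone, tw(G) ≥ tw(K_{4}) = 3. Combining the bounds, tw(G) = 3.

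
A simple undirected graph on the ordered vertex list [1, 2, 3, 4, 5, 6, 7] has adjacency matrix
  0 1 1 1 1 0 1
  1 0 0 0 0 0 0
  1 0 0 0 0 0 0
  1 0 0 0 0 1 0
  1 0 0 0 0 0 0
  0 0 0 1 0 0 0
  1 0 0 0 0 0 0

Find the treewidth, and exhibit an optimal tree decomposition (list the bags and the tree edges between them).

The largest bag has 2 vertices, giving width 1; this decomposition certifies tw(G) ≤ 1. G has an edge, so its treewidth is at least 1. Hence tw(G) = 1 exactly.

Treewidth 1.
Bags: B1 = {1, 4}  B2 = {4, 6}  B3 = {1, 3}  B4 = {1, 7}  B5 = {1, 2}  B6 = {1, 5}
Tree: B1–B2, B1–B3, B1–B4, B1–B5, B5–B6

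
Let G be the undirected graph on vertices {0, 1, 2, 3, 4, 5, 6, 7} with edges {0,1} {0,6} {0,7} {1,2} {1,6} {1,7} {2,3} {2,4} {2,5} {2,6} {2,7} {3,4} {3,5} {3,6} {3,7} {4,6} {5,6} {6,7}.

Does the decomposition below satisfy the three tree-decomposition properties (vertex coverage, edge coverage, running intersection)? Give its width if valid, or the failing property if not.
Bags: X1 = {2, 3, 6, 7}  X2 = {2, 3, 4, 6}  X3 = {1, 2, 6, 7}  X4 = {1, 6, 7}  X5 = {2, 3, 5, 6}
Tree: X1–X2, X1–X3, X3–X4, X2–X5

A tree decomposition must satisfy three properties: every vertex lies in some bag; for every edge, both endpoints lie together in some bag; and for every vertex, the bags containing it form a connected subtree. Here vertex 0 appears in no bag, so the decomposition is invalid.

No — vertex 0 appears in no bag.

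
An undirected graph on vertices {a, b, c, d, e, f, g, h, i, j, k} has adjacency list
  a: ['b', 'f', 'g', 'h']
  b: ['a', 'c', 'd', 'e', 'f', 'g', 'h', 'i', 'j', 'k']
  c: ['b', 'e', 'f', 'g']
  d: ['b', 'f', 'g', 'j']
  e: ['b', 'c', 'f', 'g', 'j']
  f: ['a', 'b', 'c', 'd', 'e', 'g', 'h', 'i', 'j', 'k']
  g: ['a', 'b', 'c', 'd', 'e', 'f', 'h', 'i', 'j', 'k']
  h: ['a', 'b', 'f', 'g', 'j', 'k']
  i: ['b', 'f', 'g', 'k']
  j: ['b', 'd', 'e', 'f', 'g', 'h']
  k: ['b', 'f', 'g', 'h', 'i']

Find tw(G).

4

A width-4 tree decomposition is:
Bags: B1 = {b, d, f, g, j}  B2 = {b, f, g, h, j}  B3 = {b, f, g, h, k}  B4 = {b, f, g, i, k}  B5 = {b, e, f, g, j}  B6 = {a, b, f, g, h}  B7 = {b, c, e, f, g}
Tree: B1–B2, B2–B3, B3–B4, B1–B5, B2–B6, B5–B7
The largest bag has 5 vertices, giving width 4; this decomposition certifies tw(G) ≤ 4. On the other hand G contains the 5-clique {b, d, f, g, j}. A clique must lie in a single bag of any decomposition, so no decomposition can have width below 4. Therefore the treewidth is 4.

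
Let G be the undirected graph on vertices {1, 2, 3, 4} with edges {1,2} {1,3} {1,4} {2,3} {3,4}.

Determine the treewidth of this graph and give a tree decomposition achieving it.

Treewidth 2.
Bags: B1 = {1, 3, 4}  B2 = {1, 2, 3}
Tree: B1–B2

The largest bag has 3 vertices, giving width 2; this decomposition certifies tw(G) ≤ 2. For the lower bound, the 3 vertices {1, 2, 3} are pairwise adjacent, and any tree decomposition puts a clique entirely inside one bag — forcing width ≥ 2. Therefore the treewidth is 2.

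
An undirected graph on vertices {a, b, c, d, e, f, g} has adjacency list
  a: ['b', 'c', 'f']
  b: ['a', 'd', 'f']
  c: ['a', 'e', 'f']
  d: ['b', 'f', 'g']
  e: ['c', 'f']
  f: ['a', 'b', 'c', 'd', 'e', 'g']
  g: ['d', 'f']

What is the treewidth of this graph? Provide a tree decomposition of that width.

Treewidth 2.
One optimal decomposition is:
Bags: B1 = {a, b, f}  B2 = {b, d, f}  B3 = {a, c, f}  B4 = {d, f, g}  B5 = {c, e, f}
Tree: B1–B2, B1–B3, B2–B4, B3–B5

The largest bag has 3 vertices, giving width 2; this decomposition certifies tw(G) ≤ 2. For the lower bound, the 3 vertices {d, f, g} are pairwise adjacent, and any tree decomposition puts a clique entirely inside one bag — forcing width ≥ 2. Hence tw(G) = 2 exactly.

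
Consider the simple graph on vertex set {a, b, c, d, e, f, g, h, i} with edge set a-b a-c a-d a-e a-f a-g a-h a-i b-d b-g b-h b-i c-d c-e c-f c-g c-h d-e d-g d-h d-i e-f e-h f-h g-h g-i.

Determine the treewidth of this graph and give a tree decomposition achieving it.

Treewidth 4.
Bags: B1 = {a, c, d, g, h}  B2 = {a, b, d, g, h}  B3 = {a, c, d, e, h}  B4 = {a, c, e, f, h}  B5 = {a, b, d, g, i}
Tree: B1–B2, B1–B3, B3–B4, B2–B5

Each bag holds 5 vertices, so the decomposition has width 4, which upper-bounds the treewidth. Conversely, {a, c, d, g, h} is a clique of size 5, and the vertices of any clique must share a bag in every tree decomposition; so some bag has ≥ 5 vertices and tw(G) ≥ 4. Combining the bounds, tw(G) = 4.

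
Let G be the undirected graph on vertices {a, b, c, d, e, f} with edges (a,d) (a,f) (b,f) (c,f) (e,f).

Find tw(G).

A width-1 tree decomposition is:
Bags: B1 = {b, f}  B2 = {e, f}  B3 = {a, f}  B4 = {a, d}  B5 = {c, f}
Tree: B1–B2, B1–B3, B3–B4, B2–B5
Every bag has size at most 2, so the width is 2 − 1 = 1 and tw(G) ≤ 1. G has an edge, so its treewidth is at least 1. Hence tw(G) = 1 exactly.

1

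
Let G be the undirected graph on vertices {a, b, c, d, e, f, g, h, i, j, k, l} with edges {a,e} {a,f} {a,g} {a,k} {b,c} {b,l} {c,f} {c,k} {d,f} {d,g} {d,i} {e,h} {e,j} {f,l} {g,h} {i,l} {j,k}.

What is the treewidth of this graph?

A width-3 tree decomposition is:
Bags: B1 = {b, d, i, l}  B2 = {b, d, f, l}  B3 = {b, c, d, f}  B4 = {c, d, f, g}  B5 = {a, c, f, g}  B6 = {a, c, g, k}  B7 = {a, g, h, k}  B8 = {a, e, h, k}  B9 = {e, h, j, k}
Tree: B1–B2, B2–B3, B3–B4, B4–B5, B5–B6, B6–B7, B7–B8, B8–B9
The largest bag has 4 vertices, giving width 3; this decomposition certifies tw(G) ≤ 3. For the lower bound: the 4 vertex sets {b,i,l}, {d}, {f}, {a,c,g,k} are disjoint, each induces a connected subgraph, and every pair is joined by at least one edge of G. Contracting each set to a single vertex therefore yields K_{4} as a minor, and since treewidth is minor-monotone, tw(G) ≥ tw(K_{4}) = 3. Therefore the treewidth is 3.

3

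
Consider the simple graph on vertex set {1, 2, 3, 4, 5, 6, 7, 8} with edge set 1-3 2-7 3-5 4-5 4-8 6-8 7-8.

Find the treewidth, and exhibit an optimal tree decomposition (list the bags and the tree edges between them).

Treewidth 1.
One optimal decomposition is:
Bags: B1 = {6, 8}  B2 = {4, 8}  B3 = {4, 5}  B4 = {3, 5}  B5 = {7, 8}  B6 = {2, 7}  B7 = {1, 3}
Tree: B1–B2, B2–B3, B3–B4, B1–B5, B5–B6, B4–B7

Each bag holds 2 vertices, so the decomposition has width 1, which upper-bounds the treewidth. Any graph with an edge has treewidth ≥ 1, and G has the edge 6–8. Therefore the treewidth is 1.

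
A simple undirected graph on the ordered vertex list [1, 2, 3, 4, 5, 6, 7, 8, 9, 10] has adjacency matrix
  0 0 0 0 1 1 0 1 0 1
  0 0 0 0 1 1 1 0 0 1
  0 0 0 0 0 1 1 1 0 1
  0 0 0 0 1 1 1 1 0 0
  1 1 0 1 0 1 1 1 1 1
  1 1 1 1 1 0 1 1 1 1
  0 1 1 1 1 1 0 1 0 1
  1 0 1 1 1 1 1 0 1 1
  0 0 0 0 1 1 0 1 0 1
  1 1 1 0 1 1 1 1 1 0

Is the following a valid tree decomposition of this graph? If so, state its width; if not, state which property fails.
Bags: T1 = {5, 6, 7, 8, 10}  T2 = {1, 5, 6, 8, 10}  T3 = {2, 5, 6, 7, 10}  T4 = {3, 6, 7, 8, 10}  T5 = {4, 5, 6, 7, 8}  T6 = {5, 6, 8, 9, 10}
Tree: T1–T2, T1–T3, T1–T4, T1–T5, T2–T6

Yes; width 4.

Checking the three conditions: (i) the bags cover all of {1, 2, 3, 4, 5, 6, 7, 8, 9, 10}; (ii) for each edge, some bag contains both endpoints; (iii) the bags containing any fixed vertex form a subtree. All hold, so the decomposition is valid with width 5 − 1 = 4.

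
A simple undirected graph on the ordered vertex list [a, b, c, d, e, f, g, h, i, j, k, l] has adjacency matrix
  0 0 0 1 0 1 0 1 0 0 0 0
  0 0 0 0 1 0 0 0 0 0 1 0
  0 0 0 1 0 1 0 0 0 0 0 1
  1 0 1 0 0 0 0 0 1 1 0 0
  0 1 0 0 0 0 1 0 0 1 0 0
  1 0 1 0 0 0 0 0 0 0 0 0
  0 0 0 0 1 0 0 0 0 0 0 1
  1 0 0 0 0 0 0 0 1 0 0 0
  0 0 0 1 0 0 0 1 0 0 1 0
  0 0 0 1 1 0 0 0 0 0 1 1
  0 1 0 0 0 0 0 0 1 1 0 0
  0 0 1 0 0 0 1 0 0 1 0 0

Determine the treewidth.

3

A width-3 tree decomposition is:
Bags: B1 = {b, e, g, k}  B2 = {e, g, j, k}  B3 = {g, j, k, l}  B4 = {i, j, k, l}  B5 = {d, i, j, l}  B6 = {c, d, i, l}  B7 = {c, d, h, i}  B8 = {a, c, d, h}  B9 = {a, c, f, h}
Tree: B1–B2, B2–B3, B3–B4, B4–B5, B5–B6, B6–B7, B7–B8, B8–B9
Each bag holds 4 vertices, so the decomposition has width 3, which upper-bounds the treewidth. For the lower bound: the 4 vertex sets {b,e,g}, {k}, {j}, {c,d,i,l} are disjoint, each induces a connected subgraph, and every pair is joined by at least one edge of G. Contracting each set to a single vertex therefore yields K_{4} as a minor, and since treewidth is minor-monotone, tw(G) ≥ tw(K_{4}) = 3. Therefore the treewidth is 3.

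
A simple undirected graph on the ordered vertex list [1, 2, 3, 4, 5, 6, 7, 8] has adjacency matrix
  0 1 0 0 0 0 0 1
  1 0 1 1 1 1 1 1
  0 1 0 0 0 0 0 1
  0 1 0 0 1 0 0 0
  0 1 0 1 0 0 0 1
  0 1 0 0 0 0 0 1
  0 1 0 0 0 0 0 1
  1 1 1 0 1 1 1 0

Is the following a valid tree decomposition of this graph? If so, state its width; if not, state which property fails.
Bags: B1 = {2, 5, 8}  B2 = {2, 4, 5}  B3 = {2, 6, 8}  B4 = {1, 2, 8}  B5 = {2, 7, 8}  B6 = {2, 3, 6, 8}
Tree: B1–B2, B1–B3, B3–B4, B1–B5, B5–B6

A tree decomposition must satisfy three properties: every vertex lies in some bag; for every edge, both endpoints lie together in some bag; and for every vertex, the bags containing it form a connected subtree. Here bags containing vertex 6 are not connected in the tree, so the decomposition is invalid.

No — bags containing vertex 6 are not connected in the tree.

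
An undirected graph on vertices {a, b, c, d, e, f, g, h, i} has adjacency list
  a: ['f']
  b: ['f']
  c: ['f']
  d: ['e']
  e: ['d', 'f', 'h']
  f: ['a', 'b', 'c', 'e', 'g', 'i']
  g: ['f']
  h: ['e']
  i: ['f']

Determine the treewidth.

1

A width-1 tree decomposition is:
Bags: B1 = {f, i}  B2 = {f, g}  B3 = {a, f}  B4 = {e, f}  B5 = {b, f}  B6 = {e, h}  B7 = {c, f}  B8 = {d, e}
Tree: B1–B2, B1–B3, B2–B4, B2–B5, B4–B6, B4–B7, B4–B8
Each bag holds 2 vertices, so the decomposition has width 1, which upper-bounds the treewidth. Since G has at least one edge (e.g. i–f), it is not an edgeless graph, so tw(G) ≥ 1. Combining the bounds, tw(G) = 1.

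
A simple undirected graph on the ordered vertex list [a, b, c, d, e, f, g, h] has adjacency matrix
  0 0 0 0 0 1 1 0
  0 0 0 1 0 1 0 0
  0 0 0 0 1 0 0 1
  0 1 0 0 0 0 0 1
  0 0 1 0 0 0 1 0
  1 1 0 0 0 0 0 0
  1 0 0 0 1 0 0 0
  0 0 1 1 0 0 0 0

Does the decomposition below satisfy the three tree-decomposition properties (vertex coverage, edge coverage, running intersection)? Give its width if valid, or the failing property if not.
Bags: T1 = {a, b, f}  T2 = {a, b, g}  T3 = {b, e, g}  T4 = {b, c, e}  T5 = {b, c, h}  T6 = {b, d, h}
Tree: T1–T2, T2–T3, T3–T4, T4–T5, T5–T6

Vertex coverage: the bags together contain {a, b, c, d, e, f, g, h}, the full vertex set. Edge coverage: each edge of G has both endpoints in at least one bag. Running intersection: for every vertex, the bags containing it form a connected subtree. All three properties hold, so this is a valid tree decomposition of width max|bag| − 1 = 2, and hence tw(G) ≤ 2.

Yes; width 2.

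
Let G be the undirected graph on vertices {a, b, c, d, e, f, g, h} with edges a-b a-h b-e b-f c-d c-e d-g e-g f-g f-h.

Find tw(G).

2

A width-2 tree decomposition is:
Bags: B1 = {c, d, e}  B2 = {d, e, g}  B3 = {b, e, g}  B4 = {b, f, g}  B5 = {a, b, f}  B6 = {a, f, h}
Tree: B1–B2, B2–B3, B3–B4, B4–B5, B5–B6
Each bag holds 3 vertices, so the decomposition has width 2, which upper-bounds the treewidth. Since c–d–g–e–c is a cycle in G, G is not acyclic. Forests are exactly the graphs of treewidth ≤ 1, so tw(G) ≥ 2. The upper and lower bounds meet at 2, so that is the treewidth.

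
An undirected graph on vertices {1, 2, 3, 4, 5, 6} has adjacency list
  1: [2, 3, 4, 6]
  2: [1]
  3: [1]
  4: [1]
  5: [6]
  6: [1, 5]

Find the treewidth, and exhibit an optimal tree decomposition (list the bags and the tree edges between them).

Treewidth 1.
One such decomposition:
Bags: B1 = {1, 4}  B2 = {1, 6}  B3 = {5, 6}  B4 = {1, 2}  B5 = {1, 3}
Tree: B1–B2, B2–B3, B2–B4, B4–B5

The largest bag has 2 vertices, giving width 1; this decomposition certifies tw(G) ≤ 1. G has an edge, so its treewidth is at least 1. The upper and lower bounds meet at 1, so that is the treewidth.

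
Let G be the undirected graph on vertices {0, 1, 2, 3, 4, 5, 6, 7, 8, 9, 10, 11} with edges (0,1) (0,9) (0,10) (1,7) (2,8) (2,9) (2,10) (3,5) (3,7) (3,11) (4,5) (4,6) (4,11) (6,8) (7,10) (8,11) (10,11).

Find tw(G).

3

A width-3 tree decomposition is:
Bags: B1 = {0, 1, 2, 9}  B2 = {0, 1, 2, 10}  B3 = {1, 2, 7, 10}  B4 = {2, 7, 8, 10}  B5 = {7, 8, 10, 11}  B6 = {3, 7, 8, 11}  B7 = {3, 6, 8, 11}  B8 = {3, 4, 6, 11}  B9 = {3, 4, 5, 6}
Tree: B1–B2, B2–B3, B3–B4, B4–B5, B5–B6, B6–B7, B7–B8, B8–B9
The largest bag has 4 vertices, giving width 3; this decomposition certifies tw(G) ≤ 3. For the lower bound: the 4 vertex sets {0,1,9}, {2}, {10}, {3,7,8,11} are disjoint, each induces a connected subgraph, and every pair is joined by at least one edge of G. Contracting each set to a single vertex therefore yields K_{4} as a minor, and since treewidth is minor-monotone, tw(G) ≥ tw(K_{4}) = 3. Hence tw(G) = 3 exactly.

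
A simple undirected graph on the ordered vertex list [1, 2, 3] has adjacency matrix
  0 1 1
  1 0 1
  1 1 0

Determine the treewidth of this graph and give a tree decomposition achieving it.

With just one bag of size 3, the width is 3 − 1 = 2, so tw(G) ≤ 2. For the lower bound, the 3 vertices {1, 2, 3} are pairwise adjacent, and any tree decomposition puts a clique entirely inside one bag — forcing width ≥ 2. Hence tw(G) = 2 exactly.

Treewidth 2.
One optimal decomposition is:
Bags: B1 = {1, 2, 3}
Tree: (single bag)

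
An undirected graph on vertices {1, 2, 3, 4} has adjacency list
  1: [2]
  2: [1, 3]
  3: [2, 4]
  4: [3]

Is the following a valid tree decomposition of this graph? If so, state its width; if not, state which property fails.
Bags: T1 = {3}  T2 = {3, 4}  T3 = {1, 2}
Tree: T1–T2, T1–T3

A tree decomposition must satisfy three properties: every vertex lies in some bag; for every edge, both endpoints lie together in some bag; and for every vertex, the bags containing it form a connected subtree. Here edge (2,3) lies in no bag, so the decomposition is invalid.

No — edge (2,3) lies in no bag.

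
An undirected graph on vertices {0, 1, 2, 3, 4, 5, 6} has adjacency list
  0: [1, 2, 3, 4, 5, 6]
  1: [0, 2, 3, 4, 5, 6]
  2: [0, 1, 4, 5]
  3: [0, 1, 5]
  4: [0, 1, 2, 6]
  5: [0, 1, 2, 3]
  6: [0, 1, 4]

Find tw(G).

A width-3 tree decomposition is:
Bags: B1 = {0, 1, 2, 4}  B2 = {0, 1, 4, 6}  B3 = {0, 1, 2, 5}  B4 = {0, 1, 3, 5}
Tree: B1–B2, B1–B3, B3–B4
Each bag holds 4 vertices, so the decomposition has width 3, which upper-bounds the treewidth. Conversely, {0, 1, 2, 4} is a clique of size 4, and the vertices of any clique must share a bag in every tree decomposition; so some bag has ≥ 4 vertices and tw(G) ≥ 3. Combining the bounds, tw(G) = 3.

3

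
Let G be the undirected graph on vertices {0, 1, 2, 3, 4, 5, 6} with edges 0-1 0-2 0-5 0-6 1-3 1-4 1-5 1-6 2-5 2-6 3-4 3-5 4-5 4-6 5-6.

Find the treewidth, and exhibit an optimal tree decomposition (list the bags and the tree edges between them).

The largest bag has 4 vertices, giving width 3; this decomposition certifies tw(G) ≤ 3. Conversely, {0, 1, 5, 6} is a clique of size 4, and the vertices of any clique must share a bag in every tree decomposition; so some bag has ≥ 4 vertices and tw(G) ≥ 3. Hence tw(G) = 3 exactly.

Treewidth 3.
One such decomposition:
Bags: B1 = {1, 4, 5, 6}  B2 = {0, 1, 5, 6}  B3 = {1, 3, 4, 5}  B4 = {0, 2, 5, 6}
Tree: B1–B2, B1–B3, B2–B4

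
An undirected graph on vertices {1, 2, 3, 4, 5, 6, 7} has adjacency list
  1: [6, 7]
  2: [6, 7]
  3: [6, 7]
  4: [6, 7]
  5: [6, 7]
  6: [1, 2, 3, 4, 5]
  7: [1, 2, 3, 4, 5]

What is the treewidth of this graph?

A width-2 tree decomposition is:
Bags: B1 = {2, 6, 7}  B2 = {1, 6, 7}  B3 = {5, 6, 7}  B4 = {4, 6, 7}  B5 = {3, 6, 7}
Tree: B1–B2, B2–B3, B3–B4, B4–B5
Each bag holds 3 vertices, so the decomposition has width 2, which upper-bounds the treewidth. For the lower bound, G contains the cycle 7–2–6–1–7, so G is not a forest; only forests have treewidth ≤ 1, hence tw(G) ≥ 2. Hence tw(G) = 2 exactly.

2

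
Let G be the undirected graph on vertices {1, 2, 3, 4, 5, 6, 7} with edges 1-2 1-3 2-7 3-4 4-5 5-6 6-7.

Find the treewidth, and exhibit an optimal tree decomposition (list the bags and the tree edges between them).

Treewidth 2.
Bags: B1 = {3, 4, 5}  B2 = {3, 5, 6}  B3 = {3, 6, 7}  B4 = {2, 3, 7}  B5 = {1, 2, 3}
Tree: B1–B2, B2–B3, B3–B4, B4–B5

Every bag has size at most 3, so the width is 3 − 1 = 2 and tw(G) ≤ 2. For the lower bound, G contains the cycle 3–4–5–6–7–2–1–3, so G is not a forest; only forests have treewidth ≤ 1, hence tw(G) ≥ 2. Hence tw(G) = 2 exactly.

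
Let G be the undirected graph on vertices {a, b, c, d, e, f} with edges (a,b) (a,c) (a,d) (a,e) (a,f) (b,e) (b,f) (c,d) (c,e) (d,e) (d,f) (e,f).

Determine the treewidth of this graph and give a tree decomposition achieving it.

Treewidth 3.
One such decomposition:
Bags: B1 = {a, c, d, e}  B2 = {a, d, e, f}  B3 = {a, b, e, f}
Tree: B1–B2, B2–B3

The largest bag has 4 vertices, giving width 3; this decomposition certifies tw(G) ≤ 3. For the lower bound, the 4 vertices {a, c, d, e} are pairwise adjacent, and any tree decomposition puts a clique entirely inside one bag — forcing width ≥ 3. The upper and lower bounds meet at 3, so that is the treewidth.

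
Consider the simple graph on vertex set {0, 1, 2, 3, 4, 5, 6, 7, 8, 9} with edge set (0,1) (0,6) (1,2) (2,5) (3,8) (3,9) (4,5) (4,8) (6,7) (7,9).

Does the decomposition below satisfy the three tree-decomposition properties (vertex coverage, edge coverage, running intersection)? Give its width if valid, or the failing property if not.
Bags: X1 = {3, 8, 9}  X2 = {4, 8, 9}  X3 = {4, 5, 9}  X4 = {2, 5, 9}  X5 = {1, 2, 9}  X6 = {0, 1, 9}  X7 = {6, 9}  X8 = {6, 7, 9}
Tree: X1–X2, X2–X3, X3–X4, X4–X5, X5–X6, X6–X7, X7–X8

No — edge (0,6) lies in no bag.

A tree decomposition must satisfy three properties: every vertex lies in some bag; for every edge, both endpoints lie together in some bag; and for every vertex, the bags containing it form a connected subtree. Here edge (0,6) lies in no bag, so the decomposition is invalid.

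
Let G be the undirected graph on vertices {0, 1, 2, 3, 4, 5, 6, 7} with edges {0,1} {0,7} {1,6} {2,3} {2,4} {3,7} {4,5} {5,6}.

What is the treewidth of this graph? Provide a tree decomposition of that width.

The largest bag has 3 vertices, giving width 2; this decomposition certifies tw(G) ≤ 2. Since 3–7–0–1–6–5–4–2–3 is a cycle in G, G is not acyclic. Forests are exactly the graphs of treewidth ≤ 1, so tw(G) ≥ 2. Therefore the treewidth is 2.

Treewidth 2.
One optimal decomposition is:
Bags: B1 = {0, 3, 7}  B2 = {0, 1, 3}  B3 = {1, 3, 6}  B4 = {3, 5, 6}  B5 = {3, 4, 5}  B6 = {2, 3, 4}
Tree: B1–B2, B2–B3, B3–B4, B4–B5, B5–B6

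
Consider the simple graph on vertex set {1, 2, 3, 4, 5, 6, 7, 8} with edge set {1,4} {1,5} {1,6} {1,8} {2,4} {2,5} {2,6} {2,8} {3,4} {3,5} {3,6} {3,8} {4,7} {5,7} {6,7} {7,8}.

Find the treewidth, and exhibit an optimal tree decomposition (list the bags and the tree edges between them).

Treewidth 4.
One optimal decomposition is:
Bags: B1 = {4, 5, 6, 7, 8}  B2 = {1, 4, 5, 6, 8}  B3 = {3, 4, 5, 6, 8}  B4 = {2, 4, 5, 6, 8}
Tree: B1–B2, B2–B3, B3–B4

Every bag has size at most 5, so the width is 5 − 1 = 4 and tw(G) ≤ 4. For the lower bound: the 5 vertex sets {4,7}, {1,5}, {3,8}, {6}, {2} are disjoint, each induces a connected subgraph, and every pair is joined by at least one edge of G. Contracting each set to a single vertex therefore yields K_{5} as a minor, and since treewidth is minor-monotone, tw(G) ≥ tw(K_{5}) = 4. Combining the bounds, tw(G) = 4.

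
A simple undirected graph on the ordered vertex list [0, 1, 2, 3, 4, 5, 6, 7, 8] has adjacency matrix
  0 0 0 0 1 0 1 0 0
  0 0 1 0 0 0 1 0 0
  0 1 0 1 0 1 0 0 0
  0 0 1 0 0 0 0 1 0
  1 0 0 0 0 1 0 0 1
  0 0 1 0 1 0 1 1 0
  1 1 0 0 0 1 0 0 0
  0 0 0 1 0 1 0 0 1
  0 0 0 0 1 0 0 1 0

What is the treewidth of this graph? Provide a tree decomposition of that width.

Treewidth 3.
One optimal decomposition is:
Bags: B1 = {0, 1, 2, 6}  B2 = {0, 2, 5, 6}  B3 = {0, 2, 4, 5}  B4 = {2, 3, 4, 5}  B5 = {3, 4, 5, 7}  B6 = {3, 4, 7, 8}
Tree: B1–B2, B2–B3, B3–B4, B4–B5, B5–B6

Each bag holds 4 vertices, so the decomposition has width 3, which upper-bounds the treewidth. For the lower bound: the 4 vertex sets {0,1,6}, {2}, {5}, {3,4,7,8} are disjoint, each induces a connected subgraph, and every pair is joined by at least one edge of G. Contracting each set to a single vertex therefore yields K_{4} as a minor, and since treewidth is minor-monotone, tw(G) ≥ tw(K_{4}) = 3. Therefore the treewidth is 3.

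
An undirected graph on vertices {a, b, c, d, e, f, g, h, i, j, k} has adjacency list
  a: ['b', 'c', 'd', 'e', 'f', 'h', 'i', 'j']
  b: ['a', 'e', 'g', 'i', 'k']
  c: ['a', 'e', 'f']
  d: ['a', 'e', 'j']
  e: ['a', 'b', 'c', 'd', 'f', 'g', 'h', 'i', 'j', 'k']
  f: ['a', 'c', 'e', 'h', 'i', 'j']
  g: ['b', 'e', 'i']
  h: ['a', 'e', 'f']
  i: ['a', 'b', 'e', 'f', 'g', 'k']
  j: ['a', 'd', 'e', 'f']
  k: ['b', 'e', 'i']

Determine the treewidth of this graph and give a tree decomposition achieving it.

Treewidth 3.
One optimal decomposition is:
Bags: B1 = {a, e, f, j}  B2 = {a, e, f, i}  B3 = {a, b, e, i}  B4 = {b, e, g, i}  B5 = {b, e, i, k}  B6 = {a, d, e, j}  B7 = {a, c, e, f}  B8 = {a, e, f, h}
Tree: B1–B2, B2–B3, B3–B4, B3–B5, B1–B6, B1–B7, B7–B8

Each bag holds 4 vertices, so the decomposition has width 3, which upper-bounds the treewidth. Conversely, {b, e, g, i} is a clique of size 4, and the vertices of any clique must share a bag in every tree decomposition; so some bag has ≥ 4 vertices and tw(G) ≥ 3. Hence tw(G) = 3 exactly.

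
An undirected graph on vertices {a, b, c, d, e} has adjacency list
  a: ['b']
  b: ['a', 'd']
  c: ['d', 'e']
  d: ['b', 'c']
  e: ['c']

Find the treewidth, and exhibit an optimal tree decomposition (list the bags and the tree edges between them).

The largest bag has 2 vertices, giving width 1; this decomposition certifies tw(G) ≤ 1. G has an edge, so its treewidth is at least 1. Therefore the treewidth is 1.

Treewidth 1.
One optimal decomposition is:
Bags: B1 = {c, e}  B2 = {c, d}  B3 = {b, d}  B4 = {a, b}
Tree: B1–B2, B2–B3, B3–B4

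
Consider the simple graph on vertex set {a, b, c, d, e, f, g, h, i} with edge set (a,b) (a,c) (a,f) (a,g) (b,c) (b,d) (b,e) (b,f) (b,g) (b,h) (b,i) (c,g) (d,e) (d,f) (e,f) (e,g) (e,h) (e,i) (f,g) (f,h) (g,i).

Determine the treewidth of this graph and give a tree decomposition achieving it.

Every bag has size at most 4, so the width is 4 − 1 = 3 and tw(G) ≤ 3. For the lower bound, the 4 vertices {a, b, c, g} are pairwise adjacent, and any tree decomposition puts a clique entirely inside one bag — forcing width ≥ 3. Combining the bounds, tw(G) = 3.

Treewidth 3.
One optimal decomposition is:
Bags: B1 = {b, e, f, g}  B2 = {a, b, f, g}  B3 = {b, e, g, i}  B4 = {a, b, c, g}  B5 = {b, e, f, h}  B6 = {b, d, e, f}
Tree: B1–B2, B1–B3, B2–B4, B1–B5, B5–B6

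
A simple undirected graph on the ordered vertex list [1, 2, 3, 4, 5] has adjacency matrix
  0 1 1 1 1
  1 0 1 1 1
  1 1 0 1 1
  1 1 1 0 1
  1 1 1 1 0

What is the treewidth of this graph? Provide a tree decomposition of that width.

Treewidth 4.
One optimal decomposition is:
Bags: B1 = {1, 2, 3, 4, 5}
Tree: (single bag)

A single bag containing all 5 vertices is trivially a valid decomposition of width 4. On the other hand G contains the 5-clique {1, 2, 3, 4, 5}. A clique must lie in a single bag of any decomposition, so no decomposition can have width below 4. Combining the bounds, tw(G) = 4.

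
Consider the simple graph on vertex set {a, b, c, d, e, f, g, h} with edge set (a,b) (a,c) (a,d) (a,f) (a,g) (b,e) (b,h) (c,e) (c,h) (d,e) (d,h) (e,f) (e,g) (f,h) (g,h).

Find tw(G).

3

A width-3 tree decomposition is:
Bags: B1 = {a, d, e, h}  B2 = {a, b, e, h}  B3 = {a, c, e, h}  B4 = {a, e, g, h}  B5 = {a, e, f, h}
Tree: B1–B2, B2–B3, B3–B4, B4–B5
Every bag has size at most 4, so the width is 4 − 1 = 3 and tw(G) ≤ 3. For the lower bound: the 4 vertex sets {d,e}, {a,b}, {h}, {c} are disjoint, each induces a connected subgraph, and every pair is joined by at least one edge of G. Contracting each set to a single vertex therefore yields K_{4} as a minor, and since treewidth is minor-monotone, tw(G) ≥ tw(K_{4}) = 3. Combining the bounds, tw(G) = 3.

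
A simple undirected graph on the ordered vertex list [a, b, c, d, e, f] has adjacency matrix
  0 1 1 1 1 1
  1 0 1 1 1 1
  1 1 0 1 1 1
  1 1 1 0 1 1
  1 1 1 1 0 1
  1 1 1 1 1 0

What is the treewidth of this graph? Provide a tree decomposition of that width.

Treewidth 5.
Bags: B1 = {a, b, c, d, e, f}
Tree: (single bag)

With just one bag of size 6, the width is 6 − 1 = 5, so tw(G) ≤ 5. For the lower bound, the 6 vertices {a, b, c, d, e, f} are pairwise adjacent, and any tree decomposition puts a clique entirely inside one bag — forcing width ≥ 5. Combining the bounds, tw(G) = 5.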